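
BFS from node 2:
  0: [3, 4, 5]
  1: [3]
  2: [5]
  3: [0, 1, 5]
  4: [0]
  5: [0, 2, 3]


Visit 2, enqueue [5]
Visit 5, enqueue [0, 3]
Visit 0, enqueue [4]
Visit 3, enqueue [1]
Visit 4, enqueue []
Visit 1, enqueue []

BFS order: [2, 5, 0, 3, 4, 1]


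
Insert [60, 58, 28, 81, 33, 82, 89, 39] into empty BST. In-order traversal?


Insert 60: root
Insert 58: L from 60
Insert 28: L from 60 -> L from 58
Insert 81: R from 60
Insert 33: L from 60 -> L from 58 -> R from 28
Insert 82: R from 60 -> R from 81
Insert 89: R from 60 -> R from 81 -> R from 82
Insert 39: L from 60 -> L from 58 -> R from 28 -> R from 33

In-order: [28, 33, 39, 58, 60, 81, 82, 89]


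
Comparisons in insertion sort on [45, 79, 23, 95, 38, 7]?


Algorithm: insertion sort
Input: [45, 79, 23, 95, 38, 7]
Sorted: [7, 23, 38, 45, 79, 95]

13


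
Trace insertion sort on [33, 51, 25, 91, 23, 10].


Initial: [33, 51, 25, 91, 23, 10]
Insert 51: [33, 51, 25, 91, 23, 10]
Insert 25: [25, 33, 51, 91, 23, 10]
Insert 91: [25, 33, 51, 91, 23, 10]
Insert 23: [23, 25, 33, 51, 91, 10]
Insert 10: [10, 23, 25, 33, 51, 91]

Sorted: [10, 23, 25, 33, 51, 91]


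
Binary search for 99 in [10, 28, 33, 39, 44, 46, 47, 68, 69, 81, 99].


Step 1: lo=0, hi=10, mid=5, val=46
Step 2: lo=6, hi=10, mid=8, val=69
Step 3: lo=9, hi=10, mid=9, val=81
Step 4: lo=10, hi=10, mid=10, val=99

Found at index 10


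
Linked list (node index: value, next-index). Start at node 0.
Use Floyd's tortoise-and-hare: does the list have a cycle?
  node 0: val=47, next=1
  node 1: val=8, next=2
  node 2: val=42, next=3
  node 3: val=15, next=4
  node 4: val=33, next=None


Floyd's tortoise (slow, +1) and hare (fast, +2):
  init: slow=0, fast=0
  step 1: slow=1, fast=2
  step 2: slow=2, fast=4
  step 3: fast -> None, no cycle

Cycle: no


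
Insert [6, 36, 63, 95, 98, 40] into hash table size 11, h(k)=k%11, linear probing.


Insert 6: h=6 -> slot 6
Insert 36: h=3 -> slot 3
Insert 63: h=8 -> slot 8
Insert 95: h=7 -> slot 7
Insert 98: h=10 -> slot 10
Insert 40: h=7, 2 probes -> slot 9

Table: [None, None, None, 36, None, None, 6, 95, 63, 40, 98]


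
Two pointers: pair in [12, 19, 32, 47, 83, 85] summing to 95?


lo=0(12)+hi=5(85)=97
lo=0(12)+hi=4(83)=95

Yes: 12+83=95


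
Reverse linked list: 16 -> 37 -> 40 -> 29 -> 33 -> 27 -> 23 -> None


Step 1: curr=16, set curr.next=prev(None) | reversed so far: 16
Step 2: curr=37, set curr.next=prev(16) | reversed so far: 37 -> 16
Step 3: curr=40, set curr.next=prev(37) | reversed so far: 40 -> 37 -> 16
Step 4: curr=29, set curr.next=prev(40) | reversed so far: 29 -> 40 -> 37 -> 16
Step 5: curr=33, set curr.next=prev(29) | reversed so far: 33 -> 29 -> 40 -> 37 -> 16
Step 6: curr=27, set curr.next=prev(33) | reversed so far: 27 -> 33 -> 29 -> 40 -> 37 -> 16
Step 7: curr=23, set curr.next=prev(27) | reversed so far: 23 -> 27 -> 33 -> 29 -> 40 -> 37 -> 16

23 -> 27 -> 33 -> 29 -> 40 -> 37 -> 16 -> None


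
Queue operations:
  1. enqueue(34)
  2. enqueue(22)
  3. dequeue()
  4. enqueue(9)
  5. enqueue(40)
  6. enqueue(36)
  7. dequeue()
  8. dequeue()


enqueue(34) -> [34]
enqueue(22) -> [34, 22]
dequeue()->34, [22]
enqueue(9) -> [22, 9]
enqueue(40) -> [22, 9, 40]
enqueue(36) -> [22, 9, 40, 36]
dequeue()->22, [9, 40, 36]
dequeue()->9, [40, 36]

Final queue: [40, 36]


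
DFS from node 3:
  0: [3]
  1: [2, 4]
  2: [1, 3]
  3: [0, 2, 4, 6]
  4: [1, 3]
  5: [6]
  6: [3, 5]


Visit 3, push [6, 4, 2, 0]
Visit 0, push []
Visit 2, push [1]
Visit 1, push [4]
Visit 4, push []
Visit 6, push [5]
Visit 5, push []

DFS order: [3, 0, 2, 1, 4, 6, 5]


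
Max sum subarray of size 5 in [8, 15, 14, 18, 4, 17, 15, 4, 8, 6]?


[0:5]: 59
[1:6]: 68
[2:7]: 68
[3:8]: 58
[4:9]: 48
[5:10]: 50

Max: 68 at [1:6]


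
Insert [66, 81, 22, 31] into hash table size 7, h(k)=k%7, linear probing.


Insert 66: h=3 -> slot 3
Insert 81: h=4 -> slot 4
Insert 22: h=1 -> slot 1
Insert 31: h=3, 2 probes -> slot 5

Table: [None, 22, None, 66, 81, 31, None]


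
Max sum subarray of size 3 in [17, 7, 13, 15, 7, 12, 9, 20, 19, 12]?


[0:3]: 37
[1:4]: 35
[2:5]: 35
[3:6]: 34
[4:7]: 28
[5:8]: 41
[6:9]: 48
[7:10]: 51

Max: 51 at [7:10]


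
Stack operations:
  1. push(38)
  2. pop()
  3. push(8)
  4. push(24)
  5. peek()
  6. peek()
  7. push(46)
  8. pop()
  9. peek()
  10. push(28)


push(38) -> [38]
pop()->38, []
push(8) -> [8]
push(24) -> [8, 24]
peek()->24
peek()->24
push(46) -> [8, 24, 46]
pop()->46, [8, 24]
peek()->24
push(28) -> [8, 24, 28]

Final stack: [8, 24, 28]


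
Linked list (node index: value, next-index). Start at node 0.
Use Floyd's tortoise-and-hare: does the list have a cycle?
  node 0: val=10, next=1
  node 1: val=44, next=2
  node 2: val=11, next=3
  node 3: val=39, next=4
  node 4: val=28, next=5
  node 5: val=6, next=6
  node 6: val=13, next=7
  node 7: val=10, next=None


Floyd's tortoise (slow, +1) and hare (fast, +2):
  init: slow=0, fast=0
  step 1: slow=1, fast=2
  step 2: slow=2, fast=4
  step 3: slow=3, fast=6
  step 4: fast 6->7->None, no cycle

Cycle: no


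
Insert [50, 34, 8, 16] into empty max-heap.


Insert 50: [50]
Insert 34: [50, 34]
Insert 8: [50, 34, 8]
Insert 16: [50, 34, 8, 16]

Final heap: [50, 34, 8, 16]


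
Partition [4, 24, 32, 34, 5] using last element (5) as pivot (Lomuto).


Pivot: 5
  4 <= 5: advance i (no swap)
Place pivot at 1: [4, 5, 32, 34, 24]

Partitioned: [4, 5, 32, 34, 24]


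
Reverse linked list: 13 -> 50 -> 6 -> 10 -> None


Step 1: curr=13, set curr.next=prev(None) | reversed so far: 13
Step 2: curr=50, set curr.next=prev(13) | reversed so far: 50 -> 13
Step 3: curr=6, set curr.next=prev(50) | reversed so far: 6 -> 50 -> 13
Step 4: curr=10, set curr.next=prev(6) | reversed so far: 10 -> 6 -> 50 -> 13

10 -> 6 -> 50 -> 13 -> None


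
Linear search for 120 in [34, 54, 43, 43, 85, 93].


i=0: 34!=120
i=1: 54!=120
i=2: 43!=120
i=3: 43!=120
i=4: 85!=120
i=5: 93!=120

Not found, 6 comps


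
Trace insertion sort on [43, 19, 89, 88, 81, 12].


Initial: [43, 19, 89, 88, 81, 12]
Insert 19: [19, 43, 89, 88, 81, 12]
Insert 89: [19, 43, 89, 88, 81, 12]
Insert 88: [19, 43, 88, 89, 81, 12]
Insert 81: [19, 43, 81, 88, 89, 12]
Insert 12: [12, 19, 43, 81, 88, 89]

Sorted: [12, 19, 43, 81, 88, 89]


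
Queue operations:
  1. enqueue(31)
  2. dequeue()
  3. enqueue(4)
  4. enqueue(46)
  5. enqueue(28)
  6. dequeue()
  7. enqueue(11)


enqueue(31) -> [31]
dequeue()->31, []
enqueue(4) -> [4]
enqueue(46) -> [4, 46]
enqueue(28) -> [4, 46, 28]
dequeue()->4, [46, 28]
enqueue(11) -> [46, 28, 11]

Final queue: [46, 28, 11]


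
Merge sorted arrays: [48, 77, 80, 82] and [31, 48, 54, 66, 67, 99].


Take 31 from B
Take 48 from A
Take 48 from B
Take 54 from B
Take 66 from B
Take 67 from B
Take 77 from A
Take 80 from A
Take 82 from A

Merged: [31, 48, 48, 54, 66, 67, 77, 80, 82, 99]


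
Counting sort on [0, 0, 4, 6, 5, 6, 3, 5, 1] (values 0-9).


Input: [0, 0, 4, 6, 5, 6, 3, 5, 1]
Counts: [2, 1, 0, 1, 1, 2, 2, 0, 0, 0]

Sorted: [0, 0, 1, 3, 4, 5, 5, 6, 6]


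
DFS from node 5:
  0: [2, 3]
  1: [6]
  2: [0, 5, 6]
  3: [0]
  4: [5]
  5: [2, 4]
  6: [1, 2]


Visit 5, push [4, 2]
Visit 2, push [6, 0]
Visit 0, push [3]
Visit 3, push []
Visit 6, push [1]
Visit 1, push []
Visit 4, push []

DFS order: [5, 2, 0, 3, 6, 1, 4]


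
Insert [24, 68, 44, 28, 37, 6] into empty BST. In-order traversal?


Insert 24: root
Insert 68: R from 24
Insert 44: R from 24 -> L from 68
Insert 28: R from 24 -> L from 68 -> L from 44
Insert 37: R from 24 -> L from 68 -> L from 44 -> R from 28
Insert 6: L from 24

In-order: [6, 24, 28, 37, 44, 68]


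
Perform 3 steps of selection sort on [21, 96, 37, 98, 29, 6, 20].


Initial: [21, 96, 37, 98, 29, 6, 20]
Step 1: min=6 at 5
  Swap: [6, 96, 37, 98, 29, 21, 20]
Step 2: min=20 at 6
  Swap: [6, 20, 37, 98, 29, 21, 96]
Step 3: min=21 at 5
  Swap: [6, 20, 21, 98, 29, 37, 96]

After 3 steps: [6, 20, 21, 98, 29, 37, 96]


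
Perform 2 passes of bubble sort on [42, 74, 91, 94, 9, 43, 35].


Initial: [42, 74, 91, 94, 9, 43, 35]
Pass 1: [42, 74, 91, 9, 43, 35, 94] (3 swaps)
Pass 2: [42, 74, 9, 43, 35, 91, 94] (3 swaps)

After 2 passes: [42, 74, 9, 43, 35, 91, 94]


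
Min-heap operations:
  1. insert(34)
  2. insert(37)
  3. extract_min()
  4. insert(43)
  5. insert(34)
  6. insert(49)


insert(34) -> [34]
insert(37) -> [34, 37]
extract_min()->34, [37]
insert(43) -> [37, 43]
insert(34) -> [34, 43, 37]
insert(49) -> [34, 43, 37, 49]

Final heap: [34, 43, 37, 49]


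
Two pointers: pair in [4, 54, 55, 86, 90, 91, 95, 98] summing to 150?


lo=0(4)+hi=7(98)=102
lo=1(54)+hi=7(98)=152
lo=1(54)+hi=6(95)=149
lo=2(55)+hi=6(95)=150

Yes: 55+95=150


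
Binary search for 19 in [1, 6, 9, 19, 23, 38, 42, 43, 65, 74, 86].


Step 1: lo=0, hi=10, mid=5, val=38
Step 2: lo=0, hi=4, mid=2, val=9
Step 3: lo=3, hi=4, mid=3, val=19

Found at index 3


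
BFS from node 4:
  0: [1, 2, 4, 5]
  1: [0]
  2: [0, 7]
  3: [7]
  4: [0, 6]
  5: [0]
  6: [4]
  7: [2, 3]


Visit 4, enqueue [0, 6]
Visit 0, enqueue [1, 2, 5]
Visit 6, enqueue []
Visit 1, enqueue []
Visit 2, enqueue [7]
Visit 5, enqueue []
Visit 7, enqueue [3]
Visit 3, enqueue []

BFS order: [4, 0, 6, 1, 2, 5, 7, 3]


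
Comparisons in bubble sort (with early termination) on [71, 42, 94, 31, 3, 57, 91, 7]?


Algorithm: bubble sort (with early termination)
Input: [71, 42, 94, 31, 3, 57, 91, 7]
Sorted: [3, 7, 31, 42, 57, 71, 91, 94]

28


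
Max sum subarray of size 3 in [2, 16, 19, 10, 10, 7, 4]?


[0:3]: 37
[1:4]: 45
[2:5]: 39
[3:6]: 27
[4:7]: 21

Max: 45 at [1:4]


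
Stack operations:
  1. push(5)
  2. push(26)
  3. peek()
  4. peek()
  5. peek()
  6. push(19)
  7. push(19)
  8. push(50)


push(5) -> [5]
push(26) -> [5, 26]
peek()->26
peek()->26
peek()->26
push(19) -> [5, 26, 19]
push(19) -> [5, 26, 19, 19]
push(50) -> [5, 26, 19, 19, 50]

Final stack: [5, 26, 19, 19, 50]


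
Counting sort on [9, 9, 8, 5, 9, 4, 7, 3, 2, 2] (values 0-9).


Input: [9, 9, 8, 5, 9, 4, 7, 3, 2, 2]
Counts: [0, 0, 2, 1, 1, 1, 0, 1, 1, 3]

Sorted: [2, 2, 3, 4, 5, 7, 8, 9, 9, 9]


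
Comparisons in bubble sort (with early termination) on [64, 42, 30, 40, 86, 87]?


Algorithm: bubble sort (with early termination)
Input: [64, 42, 30, 40, 86, 87]
Sorted: [30, 40, 42, 64, 86, 87]

12


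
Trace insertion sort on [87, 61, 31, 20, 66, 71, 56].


Initial: [87, 61, 31, 20, 66, 71, 56]
Insert 61: [61, 87, 31, 20, 66, 71, 56]
Insert 31: [31, 61, 87, 20, 66, 71, 56]
Insert 20: [20, 31, 61, 87, 66, 71, 56]
Insert 66: [20, 31, 61, 66, 87, 71, 56]
Insert 71: [20, 31, 61, 66, 71, 87, 56]
Insert 56: [20, 31, 56, 61, 66, 71, 87]

Sorted: [20, 31, 56, 61, 66, 71, 87]


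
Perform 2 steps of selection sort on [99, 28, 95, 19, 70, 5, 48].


Initial: [99, 28, 95, 19, 70, 5, 48]
Step 1: min=5 at 5
  Swap: [5, 28, 95, 19, 70, 99, 48]
Step 2: min=19 at 3
  Swap: [5, 19, 95, 28, 70, 99, 48]

After 2 steps: [5, 19, 95, 28, 70, 99, 48]


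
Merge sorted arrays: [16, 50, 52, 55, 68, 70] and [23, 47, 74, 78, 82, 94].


Take 16 from A
Take 23 from B
Take 47 from B
Take 50 from A
Take 52 from A
Take 55 from A
Take 68 from A
Take 70 from A

Merged: [16, 23, 47, 50, 52, 55, 68, 70, 74, 78, 82, 94]


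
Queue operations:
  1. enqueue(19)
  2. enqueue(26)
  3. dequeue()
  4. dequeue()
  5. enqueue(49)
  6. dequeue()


enqueue(19) -> [19]
enqueue(26) -> [19, 26]
dequeue()->19, [26]
dequeue()->26, []
enqueue(49) -> [49]
dequeue()->49, []

Final queue: []


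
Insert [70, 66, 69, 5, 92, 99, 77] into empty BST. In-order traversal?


Insert 70: root
Insert 66: L from 70
Insert 69: L from 70 -> R from 66
Insert 5: L from 70 -> L from 66
Insert 92: R from 70
Insert 99: R from 70 -> R from 92
Insert 77: R from 70 -> L from 92

In-order: [5, 66, 69, 70, 77, 92, 99]


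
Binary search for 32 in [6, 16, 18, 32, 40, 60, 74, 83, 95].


Step 1: lo=0, hi=8, mid=4, val=40
Step 2: lo=0, hi=3, mid=1, val=16
Step 3: lo=2, hi=3, mid=2, val=18
Step 4: lo=3, hi=3, mid=3, val=32

Found at index 3


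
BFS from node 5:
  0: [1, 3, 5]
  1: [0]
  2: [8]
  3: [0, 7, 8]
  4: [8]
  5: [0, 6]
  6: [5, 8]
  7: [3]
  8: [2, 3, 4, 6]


Visit 5, enqueue [0, 6]
Visit 0, enqueue [1, 3]
Visit 6, enqueue [8]
Visit 1, enqueue []
Visit 3, enqueue [7]
Visit 8, enqueue [2, 4]
Visit 7, enqueue []
Visit 2, enqueue []
Visit 4, enqueue []

BFS order: [5, 0, 6, 1, 3, 8, 7, 2, 4]


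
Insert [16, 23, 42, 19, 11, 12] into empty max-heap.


Insert 16: [16]
Insert 23: [23, 16]
Insert 42: [42, 16, 23]
Insert 19: [42, 19, 23, 16]
Insert 11: [42, 19, 23, 16, 11]
Insert 12: [42, 19, 23, 16, 11, 12]

Final heap: [42, 19, 23, 16, 11, 12]


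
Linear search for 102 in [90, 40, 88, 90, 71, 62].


i=0: 90!=102
i=1: 40!=102
i=2: 88!=102
i=3: 90!=102
i=4: 71!=102
i=5: 62!=102

Not found, 6 comps


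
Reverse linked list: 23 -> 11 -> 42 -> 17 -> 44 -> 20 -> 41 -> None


Step 1: curr=23, set curr.next=prev(None) | reversed so far: 23
Step 2: curr=11, set curr.next=prev(23) | reversed so far: 11 -> 23
Step 3: curr=42, set curr.next=prev(11) | reversed so far: 42 -> 11 -> 23
Step 4: curr=17, set curr.next=prev(42) | reversed so far: 17 -> 42 -> 11 -> 23
Step 5: curr=44, set curr.next=prev(17) | reversed so far: 44 -> 17 -> 42 -> 11 -> 23
Step 6: curr=20, set curr.next=prev(44) | reversed so far: 20 -> 44 -> 17 -> 42 -> 11 -> 23
Step 7: curr=41, set curr.next=prev(20) | reversed so far: 41 -> 20 -> 44 -> 17 -> 42 -> 11 -> 23

41 -> 20 -> 44 -> 17 -> 42 -> 11 -> 23 -> None


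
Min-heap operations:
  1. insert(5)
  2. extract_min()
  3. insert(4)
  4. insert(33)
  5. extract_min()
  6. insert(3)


insert(5) -> [5]
extract_min()->5, []
insert(4) -> [4]
insert(33) -> [4, 33]
extract_min()->4, [33]
insert(3) -> [3, 33]

Final heap: [3, 33]


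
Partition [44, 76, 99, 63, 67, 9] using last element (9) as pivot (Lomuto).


Pivot: 9
Place pivot at 0: [9, 76, 99, 63, 67, 44]

Partitioned: [9, 76, 99, 63, 67, 44]


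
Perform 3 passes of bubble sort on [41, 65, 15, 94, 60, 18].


Initial: [41, 65, 15, 94, 60, 18]
Pass 1: [41, 15, 65, 60, 18, 94] (3 swaps)
Pass 2: [15, 41, 60, 18, 65, 94] (3 swaps)
Pass 3: [15, 41, 18, 60, 65, 94] (1 swaps)

After 3 passes: [15, 41, 18, 60, 65, 94]


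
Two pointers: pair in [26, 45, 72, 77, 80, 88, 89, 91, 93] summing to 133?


lo=0(26)+hi=8(93)=119
lo=1(45)+hi=8(93)=138
lo=1(45)+hi=7(91)=136
lo=1(45)+hi=6(89)=134
lo=1(45)+hi=5(88)=133

Yes: 45+88=133


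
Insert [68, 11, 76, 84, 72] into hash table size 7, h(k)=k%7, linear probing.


Insert 68: h=5 -> slot 5
Insert 11: h=4 -> slot 4
Insert 76: h=6 -> slot 6
Insert 84: h=0 -> slot 0
Insert 72: h=2 -> slot 2

Table: [84, None, 72, None, 11, 68, 76]


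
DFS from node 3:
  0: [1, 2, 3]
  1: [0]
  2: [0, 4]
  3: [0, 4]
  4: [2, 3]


Visit 3, push [4, 0]
Visit 0, push [2, 1]
Visit 1, push []
Visit 2, push [4]
Visit 4, push []

DFS order: [3, 0, 1, 2, 4]


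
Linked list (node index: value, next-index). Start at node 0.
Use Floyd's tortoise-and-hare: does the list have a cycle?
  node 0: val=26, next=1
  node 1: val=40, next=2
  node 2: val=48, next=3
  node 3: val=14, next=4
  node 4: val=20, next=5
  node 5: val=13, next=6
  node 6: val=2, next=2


Floyd's tortoise (slow, +1) and hare (fast, +2):
  init: slow=0, fast=0
  step 1: slow=1, fast=2
  step 2: slow=2, fast=4
  step 3: slow=3, fast=6
  step 4: slow=4, fast=3
  step 5: slow=5, fast=5
  slow == fast at node 5: cycle detected

Cycle: yes


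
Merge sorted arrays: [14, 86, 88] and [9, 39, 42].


Take 9 from B
Take 14 from A
Take 39 from B
Take 42 from B

Merged: [9, 14, 39, 42, 86, 88]


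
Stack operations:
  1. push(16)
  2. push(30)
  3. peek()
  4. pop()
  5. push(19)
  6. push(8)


push(16) -> [16]
push(30) -> [16, 30]
peek()->30
pop()->30, [16]
push(19) -> [16, 19]
push(8) -> [16, 19, 8]

Final stack: [16, 19, 8]


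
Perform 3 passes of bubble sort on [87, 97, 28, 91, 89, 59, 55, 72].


Initial: [87, 97, 28, 91, 89, 59, 55, 72]
Pass 1: [87, 28, 91, 89, 59, 55, 72, 97] (6 swaps)
Pass 2: [28, 87, 89, 59, 55, 72, 91, 97] (5 swaps)
Pass 3: [28, 87, 59, 55, 72, 89, 91, 97] (3 swaps)

After 3 passes: [28, 87, 59, 55, 72, 89, 91, 97]


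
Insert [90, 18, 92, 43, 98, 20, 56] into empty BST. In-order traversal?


Insert 90: root
Insert 18: L from 90
Insert 92: R from 90
Insert 43: L from 90 -> R from 18
Insert 98: R from 90 -> R from 92
Insert 20: L from 90 -> R from 18 -> L from 43
Insert 56: L from 90 -> R from 18 -> R from 43

In-order: [18, 20, 43, 56, 90, 92, 98]


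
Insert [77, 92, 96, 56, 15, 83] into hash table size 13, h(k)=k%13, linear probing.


Insert 77: h=12 -> slot 12
Insert 92: h=1 -> slot 1
Insert 96: h=5 -> slot 5
Insert 56: h=4 -> slot 4
Insert 15: h=2 -> slot 2
Insert 83: h=5, 1 probes -> slot 6

Table: [None, 92, 15, None, 56, 96, 83, None, None, None, None, None, 77]


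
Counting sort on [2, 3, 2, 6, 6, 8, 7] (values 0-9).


Input: [2, 3, 2, 6, 6, 8, 7]
Counts: [0, 0, 2, 1, 0, 0, 2, 1, 1, 0]

Sorted: [2, 2, 3, 6, 6, 7, 8]


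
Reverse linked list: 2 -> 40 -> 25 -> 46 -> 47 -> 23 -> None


Step 1: curr=2, set curr.next=prev(None) | reversed so far: 2
Step 2: curr=40, set curr.next=prev(2) | reversed so far: 40 -> 2
Step 3: curr=25, set curr.next=prev(40) | reversed so far: 25 -> 40 -> 2
Step 4: curr=46, set curr.next=prev(25) | reversed so far: 46 -> 25 -> 40 -> 2
Step 5: curr=47, set curr.next=prev(46) | reversed so far: 47 -> 46 -> 25 -> 40 -> 2
Step 6: curr=23, set curr.next=prev(47) | reversed so far: 23 -> 47 -> 46 -> 25 -> 40 -> 2

23 -> 47 -> 46 -> 25 -> 40 -> 2 -> None


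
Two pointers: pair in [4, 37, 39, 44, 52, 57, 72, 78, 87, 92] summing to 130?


lo=0(4)+hi=9(92)=96
lo=1(37)+hi=9(92)=129
lo=2(39)+hi=9(92)=131
lo=2(39)+hi=8(87)=126
lo=3(44)+hi=8(87)=131
lo=3(44)+hi=7(78)=122
lo=4(52)+hi=7(78)=130

Yes: 52+78=130


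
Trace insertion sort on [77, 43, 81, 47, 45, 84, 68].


Initial: [77, 43, 81, 47, 45, 84, 68]
Insert 43: [43, 77, 81, 47, 45, 84, 68]
Insert 81: [43, 77, 81, 47, 45, 84, 68]
Insert 47: [43, 47, 77, 81, 45, 84, 68]
Insert 45: [43, 45, 47, 77, 81, 84, 68]
Insert 84: [43, 45, 47, 77, 81, 84, 68]
Insert 68: [43, 45, 47, 68, 77, 81, 84]

Sorted: [43, 45, 47, 68, 77, 81, 84]


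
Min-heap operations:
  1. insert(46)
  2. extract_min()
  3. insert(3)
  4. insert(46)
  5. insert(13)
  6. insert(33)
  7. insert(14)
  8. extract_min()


insert(46) -> [46]
extract_min()->46, []
insert(3) -> [3]
insert(46) -> [3, 46]
insert(13) -> [3, 46, 13]
insert(33) -> [3, 33, 13, 46]
insert(14) -> [3, 14, 13, 46, 33]
extract_min()->3, [13, 14, 33, 46]

Final heap: [13, 14, 33, 46]


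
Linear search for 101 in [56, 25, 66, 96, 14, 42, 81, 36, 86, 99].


i=0: 56!=101
i=1: 25!=101
i=2: 66!=101
i=3: 96!=101
i=4: 14!=101
i=5: 42!=101
i=6: 81!=101
i=7: 36!=101
i=8: 86!=101
i=9: 99!=101

Not found, 10 comps


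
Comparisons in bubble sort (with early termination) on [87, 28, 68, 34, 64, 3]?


Algorithm: bubble sort (with early termination)
Input: [87, 28, 68, 34, 64, 3]
Sorted: [3, 28, 34, 64, 68, 87]

15


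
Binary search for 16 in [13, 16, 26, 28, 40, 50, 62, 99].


Step 1: lo=0, hi=7, mid=3, val=28
Step 2: lo=0, hi=2, mid=1, val=16

Found at index 1


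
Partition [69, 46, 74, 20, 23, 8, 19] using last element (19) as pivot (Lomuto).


Pivot: 19
  8 <= 19: swap -> [8, 46, 74, 20, 23, 69, 19]
Place pivot at 1: [8, 19, 74, 20, 23, 69, 46]

Partitioned: [8, 19, 74, 20, 23, 69, 46]


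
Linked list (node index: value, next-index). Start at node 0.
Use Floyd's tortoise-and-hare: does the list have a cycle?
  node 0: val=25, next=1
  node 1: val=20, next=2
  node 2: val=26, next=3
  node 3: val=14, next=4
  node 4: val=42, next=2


Floyd's tortoise (slow, +1) and hare (fast, +2):
  init: slow=0, fast=0
  step 1: slow=1, fast=2
  step 2: slow=2, fast=4
  step 3: slow=3, fast=3
  slow == fast at node 3: cycle detected

Cycle: yes


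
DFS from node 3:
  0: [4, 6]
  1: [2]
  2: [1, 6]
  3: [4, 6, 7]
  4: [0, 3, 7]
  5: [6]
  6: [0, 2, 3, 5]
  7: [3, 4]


Visit 3, push [7, 6, 4]
Visit 4, push [7, 0]
Visit 0, push [6]
Visit 6, push [5, 2]
Visit 2, push [1]
Visit 1, push []
Visit 5, push []
Visit 7, push []

DFS order: [3, 4, 0, 6, 2, 1, 5, 7]


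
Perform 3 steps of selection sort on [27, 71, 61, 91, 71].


Initial: [27, 71, 61, 91, 71]
Step 1: min=27 at 0
  Swap: [27, 71, 61, 91, 71]
Step 2: min=61 at 2
  Swap: [27, 61, 71, 91, 71]
Step 3: min=71 at 2
  Swap: [27, 61, 71, 91, 71]

After 3 steps: [27, 61, 71, 91, 71]


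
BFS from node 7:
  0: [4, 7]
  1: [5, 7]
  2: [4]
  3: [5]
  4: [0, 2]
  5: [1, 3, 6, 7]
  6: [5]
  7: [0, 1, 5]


Visit 7, enqueue [0, 1, 5]
Visit 0, enqueue [4]
Visit 1, enqueue []
Visit 5, enqueue [3, 6]
Visit 4, enqueue [2]
Visit 3, enqueue []
Visit 6, enqueue []
Visit 2, enqueue []

BFS order: [7, 0, 1, 5, 4, 3, 6, 2]


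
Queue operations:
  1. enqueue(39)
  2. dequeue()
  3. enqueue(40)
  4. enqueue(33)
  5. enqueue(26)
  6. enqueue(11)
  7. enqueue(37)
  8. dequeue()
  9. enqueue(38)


enqueue(39) -> [39]
dequeue()->39, []
enqueue(40) -> [40]
enqueue(33) -> [40, 33]
enqueue(26) -> [40, 33, 26]
enqueue(11) -> [40, 33, 26, 11]
enqueue(37) -> [40, 33, 26, 11, 37]
dequeue()->40, [33, 26, 11, 37]
enqueue(38) -> [33, 26, 11, 37, 38]

Final queue: [33, 26, 11, 37, 38]


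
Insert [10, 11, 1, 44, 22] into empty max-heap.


Insert 10: [10]
Insert 11: [11, 10]
Insert 1: [11, 10, 1]
Insert 44: [44, 11, 1, 10]
Insert 22: [44, 22, 1, 10, 11]

Final heap: [44, 22, 1, 10, 11]


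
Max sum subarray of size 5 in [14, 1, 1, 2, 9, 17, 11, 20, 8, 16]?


[0:5]: 27
[1:6]: 30
[2:7]: 40
[3:8]: 59
[4:9]: 65
[5:10]: 72

Max: 72 at [5:10]


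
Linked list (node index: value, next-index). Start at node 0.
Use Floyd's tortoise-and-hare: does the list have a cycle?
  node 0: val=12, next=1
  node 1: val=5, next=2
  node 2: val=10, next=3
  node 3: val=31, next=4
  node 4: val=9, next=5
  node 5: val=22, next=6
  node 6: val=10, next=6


Floyd's tortoise (slow, +1) and hare (fast, +2):
  init: slow=0, fast=0
  step 1: slow=1, fast=2
  step 2: slow=2, fast=4
  step 3: slow=3, fast=6
  step 4: slow=4, fast=6
  step 5: slow=5, fast=6
  step 6: slow=6, fast=6
  slow == fast at node 6: cycle detected

Cycle: yes


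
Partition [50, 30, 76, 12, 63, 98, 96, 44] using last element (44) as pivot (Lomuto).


Pivot: 44
  30 <= 44: swap -> [30, 50, 76, 12, 63, 98, 96, 44]
  12 <= 44: swap -> [30, 12, 76, 50, 63, 98, 96, 44]
Place pivot at 2: [30, 12, 44, 50, 63, 98, 96, 76]

Partitioned: [30, 12, 44, 50, 63, 98, 96, 76]


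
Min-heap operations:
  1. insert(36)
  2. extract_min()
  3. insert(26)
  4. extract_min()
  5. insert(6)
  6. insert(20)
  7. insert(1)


insert(36) -> [36]
extract_min()->36, []
insert(26) -> [26]
extract_min()->26, []
insert(6) -> [6]
insert(20) -> [6, 20]
insert(1) -> [1, 20, 6]

Final heap: [1, 20, 6]


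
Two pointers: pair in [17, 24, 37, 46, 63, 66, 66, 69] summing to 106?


lo=0(17)+hi=7(69)=86
lo=1(24)+hi=7(69)=93
lo=2(37)+hi=7(69)=106

Yes: 37+69=106


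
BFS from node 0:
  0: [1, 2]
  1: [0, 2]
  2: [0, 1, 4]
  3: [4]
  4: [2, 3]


Visit 0, enqueue [1, 2]
Visit 1, enqueue []
Visit 2, enqueue [4]
Visit 4, enqueue [3]
Visit 3, enqueue []

BFS order: [0, 1, 2, 4, 3]


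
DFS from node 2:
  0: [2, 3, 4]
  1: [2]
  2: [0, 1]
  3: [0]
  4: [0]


Visit 2, push [1, 0]
Visit 0, push [4, 3]
Visit 3, push []
Visit 4, push []
Visit 1, push []

DFS order: [2, 0, 3, 4, 1]


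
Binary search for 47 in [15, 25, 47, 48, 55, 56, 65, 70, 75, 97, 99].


Step 1: lo=0, hi=10, mid=5, val=56
Step 2: lo=0, hi=4, mid=2, val=47

Found at index 2


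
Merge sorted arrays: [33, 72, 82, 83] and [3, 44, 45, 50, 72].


Take 3 from B
Take 33 from A
Take 44 from B
Take 45 from B
Take 50 from B
Take 72 from A
Take 72 from B

Merged: [3, 33, 44, 45, 50, 72, 72, 82, 83]


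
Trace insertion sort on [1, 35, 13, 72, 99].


Initial: [1, 35, 13, 72, 99]
Insert 35: [1, 35, 13, 72, 99]
Insert 13: [1, 13, 35, 72, 99]
Insert 72: [1, 13, 35, 72, 99]
Insert 99: [1, 13, 35, 72, 99]

Sorted: [1, 13, 35, 72, 99]


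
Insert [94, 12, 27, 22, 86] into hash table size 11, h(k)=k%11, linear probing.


Insert 94: h=6 -> slot 6
Insert 12: h=1 -> slot 1
Insert 27: h=5 -> slot 5
Insert 22: h=0 -> slot 0
Insert 86: h=9 -> slot 9

Table: [22, 12, None, None, None, 27, 94, None, None, 86, None]


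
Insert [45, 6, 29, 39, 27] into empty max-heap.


Insert 45: [45]
Insert 6: [45, 6]
Insert 29: [45, 6, 29]
Insert 39: [45, 39, 29, 6]
Insert 27: [45, 39, 29, 6, 27]

Final heap: [45, 39, 29, 6, 27]


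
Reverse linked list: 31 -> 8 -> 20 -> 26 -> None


Step 1: curr=31, set curr.next=prev(None) | reversed so far: 31
Step 2: curr=8, set curr.next=prev(31) | reversed so far: 8 -> 31
Step 3: curr=20, set curr.next=prev(8) | reversed so far: 20 -> 8 -> 31
Step 4: curr=26, set curr.next=prev(20) | reversed so far: 26 -> 20 -> 8 -> 31

26 -> 20 -> 8 -> 31 -> None


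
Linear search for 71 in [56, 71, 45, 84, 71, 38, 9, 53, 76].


i=0: 56!=71
i=1: 71==71 found!

Found at 1, 2 comps


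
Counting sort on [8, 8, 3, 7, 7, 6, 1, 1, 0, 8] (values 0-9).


Input: [8, 8, 3, 7, 7, 6, 1, 1, 0, 8]
Counts: [1, 2, 0, 1, 0, 0, 1, 2, 3, 0]

Sorted: [0, 1, 1, 3, 6, 7, 7, 8, 8, 8]


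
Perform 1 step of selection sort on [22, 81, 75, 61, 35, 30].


Initial: [22, 81, 75, 61, 35, 30]
Step 1: min=22 at 0
  Swap: [22, 81, 75, 61, 35, 30]

After 1 step: [22, 81, 75, 61, 35, 30]


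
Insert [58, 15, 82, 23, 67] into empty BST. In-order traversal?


Insert 58: root
Insert 15: L from 58
Insert 82: R from 58
Insert 23: L from 58 -> R from 15
Insert 67: R from 58 -> L from 82

In-order: [15, 23, 58, 67, 82]


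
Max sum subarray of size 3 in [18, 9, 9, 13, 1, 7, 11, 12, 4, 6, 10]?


[0:3]: 36
[1:4]: 31
[2:5]: 23
[3:6]: 21
[4:7]: 19
[5:8]: 30
[6:9]: 27
[7:10]: 22
[8:11]: 20

Max: 36 at [0:3]


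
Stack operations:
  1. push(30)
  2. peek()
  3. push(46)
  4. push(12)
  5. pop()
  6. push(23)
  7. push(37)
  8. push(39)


push(30) -> [30]
peek()->30
push(46) -> [30, 46]
push(12) -> [30, 46, 12]
pop()->12, [30, 46]
push(23) -> [30, 46, 23]
push(37) -> [30, 46, 23, 37]
push(39) -> [30, 46, 23, 37, 39]

Final stack: [30, 46, 23, 37, 39]


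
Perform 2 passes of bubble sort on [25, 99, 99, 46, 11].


Initial: [25, 99, 99, 46, 11]
Pass 1: [25, 99, 46, 11, 99] (2 swaps)
Pass 2: [25, 46, 11, 99, 99] (2 swaps)

After 2 passes: [25, 46, 11, 99, 99]


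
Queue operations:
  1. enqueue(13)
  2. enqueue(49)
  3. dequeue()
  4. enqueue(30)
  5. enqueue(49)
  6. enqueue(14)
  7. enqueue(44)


enqueue(13) -> [13]
enqueue(49) -> [13, 49]
dequeue()->13, [49]
enqueue(30) -> [49, 30]
enqueue(49) -> [49, 30, 49]
enqueue(14) -> [49, 30, 49, 14]
enqueue(44) -> [49, 30, 49, 14, 44]

Final queue: [49, 30, 49, 14, 44]


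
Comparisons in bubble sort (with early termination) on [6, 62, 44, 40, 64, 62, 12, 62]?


Algorithm: bubble sort (with early termination)
Input: [6, 62, 44, 40, 64, 62, 12, 62]
Sorted: [6, 12, 40, 44, 62, 62, 62, 64]

27


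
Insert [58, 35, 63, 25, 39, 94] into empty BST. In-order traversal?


Insert 58: root
Insert 35: L from 58
Insert 63: R from 58
Insert 25: L from 58 -> L from 35
Insert 39: L from 58 -> R from 35
Insert 94: R from 58 -> R from 63

In-order: [25, 35, 39, 58, 63, 94]


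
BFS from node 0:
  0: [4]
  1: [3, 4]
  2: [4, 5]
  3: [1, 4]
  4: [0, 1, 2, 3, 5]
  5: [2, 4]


Visit 0, enqueue [4]
Visit 4, enqueue [1, 2, 3, 5]
Visit 1, enqueue []
Visit 2, enqueue []
Visit 3, enqueue []
Visit 5, enqueue []

BFS order: [0, 4, 1, 2, 3, 5]


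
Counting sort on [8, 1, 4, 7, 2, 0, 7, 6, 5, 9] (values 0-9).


Input: [8, 1, 4, 7, 2, 0, 7, 6, 5, 9]
Counts: [1, 1, 1, 0, 1, 1, 1, 2, 1, 1]

Sorted: [0, 1, 2, 4, 5, 6, 7, 7, 8, 9]


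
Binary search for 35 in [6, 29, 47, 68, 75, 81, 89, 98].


Step 1: lo=0, hi=7, mid=3, val=68
Step 2: lo=0, hi=2, mid=1, val=29
Step 3: lo=2, hi=2, mid=2, val=47

Not found


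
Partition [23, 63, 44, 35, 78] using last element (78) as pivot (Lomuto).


Pivot: 78
  23 <= 78: advance i (no swap)
  63 <= 78: advance i (no swap)
  44 <= 78: advance i (no swap)
  35 <= 78: advance i (no swap)
Place pivot at 4: [23, 63, 44, 35, 78]

Partitioned: [23, 63, 44, 35, 78]


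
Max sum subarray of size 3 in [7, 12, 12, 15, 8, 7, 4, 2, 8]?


[0:3]: 31
[1:4]: 39
[2:5]: 35
[3:6]: 30
[4:7]: 19
[5:8]: 13
[6:9]: 14

Max: 39 at [1:4]


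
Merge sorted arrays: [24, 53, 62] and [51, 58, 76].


Take 24 from A
Take 51 from B
Take 53 from A
Take 58 from B
Take 62 from A

Merged: [24, 51, 53, 58, 62, 76]


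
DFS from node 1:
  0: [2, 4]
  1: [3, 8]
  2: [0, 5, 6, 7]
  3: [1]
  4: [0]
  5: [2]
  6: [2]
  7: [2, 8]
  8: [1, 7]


Visit 1, push [8, 3]
Visit 3, push []
Visit 8, push [7]
Visit 7, push [2]
Visit 2, push [6, 5, 0]
Visit 0, push [4]
Visit 4, push []
Visit 5, push []
Visit 6, push []

DFS order: [1, 3, 8, 7, 2, 0, 4, 5, 6]


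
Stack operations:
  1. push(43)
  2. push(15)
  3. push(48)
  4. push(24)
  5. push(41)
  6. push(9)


push(43) -> [43]
push(15) -> [43, 15]
push(48) -> [43, 15, 48]
push(24) -> [43, 15, 48, 24]
push(41) -> [43, 15, 48, 24, 41]
push(9) -> [43, 15, 48, 24, 41, 9]

Final stack: [43, 15, 48, 24, 41, 9]


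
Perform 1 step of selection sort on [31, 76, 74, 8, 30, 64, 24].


Initial: [31, 76, 74, 8, 30, 64, 24]
Step 1: min=8 at 3
  Swap: [8, 76, 74, 31, 30, 64, 24]

After 1 step: [8, 76, 74, 31, 30, 64, 24]


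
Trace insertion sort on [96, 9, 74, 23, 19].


Initial: [96, 9, 74, 23, 19]
Insert 9: [9, 96, 74, 23, 19]
Insert 74: [9, 74, 96, 23, 19]
Insert 23: [9, 23, 74, 96, 19]
Insert 19: [9, 19, 23, 74, 96]

Sorted: [9, 19, 23, 74, 96]


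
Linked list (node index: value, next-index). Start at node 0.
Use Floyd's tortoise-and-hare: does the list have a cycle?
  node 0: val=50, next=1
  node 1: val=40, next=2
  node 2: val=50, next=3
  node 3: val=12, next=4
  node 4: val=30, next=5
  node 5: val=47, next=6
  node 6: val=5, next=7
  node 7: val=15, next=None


Floyd's tortoise (slow, +1) and hare (fast, +2):
  init: slow=0, fast=0
  step 1: slow=1, fast=2
  step 2: slow=2, fast=4
  step 3: slow=3, fast=6
  step 4: fast 6->7->None, no cycle

Cycle: no


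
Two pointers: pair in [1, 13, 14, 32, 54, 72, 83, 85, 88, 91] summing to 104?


lo=0(1)+hi=9(91)=92
lo=1(13)+hi=9(91)=104

Yes: 13+91=104


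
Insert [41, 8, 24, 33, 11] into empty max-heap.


Insert 41: [41]
Insert 8: [41, 8]
Insert 24: [41, 8, 24]
Insert 33: [41, 33, 24, 8]
Insert 11: [41, 33, 24, 8, 11]

Final heap: [41, 33, 24, 8, 11]


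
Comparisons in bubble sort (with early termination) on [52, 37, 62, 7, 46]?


Algorithm: bubble sort (with early termination)
Input: [52, 37, 62, 7, 46]
Sorted: [7, 37, 46, 52, 62]

10


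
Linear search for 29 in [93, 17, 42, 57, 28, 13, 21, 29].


i=0: 93!=29
i=1: 17!=29
i=2: 42!=29
i=3: 57!=29
i=4: 28!=29
i=5: 13!=29
i=6: 21!=29
i=7: 29==29 found!

Found at 7, 8 comps


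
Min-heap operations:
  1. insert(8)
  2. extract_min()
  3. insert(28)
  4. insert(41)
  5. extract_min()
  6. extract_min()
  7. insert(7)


insert(8) -> [8]
extract_min()->8, []
insert(28) -> [28]
insert(41) -> [28, 41]
extract_min()->28, [41]
extract_min()->41, []
insert(7) -> [7]

Final heap: [7]


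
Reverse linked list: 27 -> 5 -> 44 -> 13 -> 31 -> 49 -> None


Step 1: curr=27, set curr.next=prev(None) | reversed so far: 27
Step 2: curr=5, set curr.next=prev(27) | reversed so far: 5 -> 27
Step 3: curr=44, set curr.next=prev(5) | reversed so far: 44 -> 5 -> 27
Step 4: curr=13, set curr.next=prev(44) | reversed so far: 13 -> 44 -> 5 -> 27
Step 5: curr=31, set curr.next=prev(13) | reversed so far: 31 -> 13 -> 44 -> 5 -> 27
Step 6: curr=49, set curr.next=prev(31) | reversed so far: 49 -> 31 -> 13 -> 44 -> 5 -> 27

49 -> 31 -> 13 -> 44 -> 5 -> 27 -> None


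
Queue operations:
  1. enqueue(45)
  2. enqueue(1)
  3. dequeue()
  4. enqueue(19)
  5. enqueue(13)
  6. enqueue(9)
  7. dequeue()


enqueue(45) -> [45]
enqueue(1) -> [45, 1]
dequeue()->45, [1]
enqueue(19) -> [1, 19]
enqueue(13) -> [1, 19, 13]
enqueue(9) -> [1, 19, 13, 9]
dequeue()->1, [19, 13, 9]

Final queue: [19, 13, 9]


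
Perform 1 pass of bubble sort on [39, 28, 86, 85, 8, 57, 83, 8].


Initial: [39, 28, 86, 85, 8, 57, 83, 8]
Pass 1: [28, 39, 85, 8, 57, 83, 8, 86] (6 swaps)

After 1 pass: [28, 39, 85, 8, 57, 83, 8, 86]


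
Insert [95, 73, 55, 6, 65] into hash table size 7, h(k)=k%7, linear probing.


Insert 95: h=4 -> slot 4
Insert 73: h=3 -> slot 3
Insert 55: h=6 -> slot 6
Insert 6: h=6, 1 probes -> slot 0
Insert 65: h=2 -> slot 2

Table: [6, None, 65, 73, 95, None, 55]


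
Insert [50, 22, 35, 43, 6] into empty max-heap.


Insert 50: [50]
Insert 22: [50, 22]
Insert 35: [50, 22, 35]
Insert 43: [50, 43, 35, 22]
Insert 6: [50, 43, 35, 22, 6]

Final heap: [50, 43, 35, 22, 6]


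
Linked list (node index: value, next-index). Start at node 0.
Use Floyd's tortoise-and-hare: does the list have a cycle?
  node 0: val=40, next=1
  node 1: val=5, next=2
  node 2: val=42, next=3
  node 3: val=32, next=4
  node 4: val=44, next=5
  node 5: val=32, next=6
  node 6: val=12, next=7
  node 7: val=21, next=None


Floyd's tortoise (slow, +1) and hare (fast, +2):
  init: slow=0, fast=0
  step 1: slow=1, fast=2
  step 2: slow=2, fast=4
  step 3: slow=3, fast=6
  step 4: fast 6->7->None, no cycle

Cycle: no


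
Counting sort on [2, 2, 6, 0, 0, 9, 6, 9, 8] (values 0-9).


Input: [2, 2, 6, 0, 0, 9, 6, 9, 8]
Counts: [2, 0, 2, 0, 0, 0, 2, 0, 1, 2]

Sorted: [0, 0, 2, 2, 6, 6, 8, 9, 9]


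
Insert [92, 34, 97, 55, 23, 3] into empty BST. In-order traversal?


Insert 92: root
Insert 34: L from 92
Insert 97: R from 92
Insert 55: L from 92 -> R from 34
Insert 23: L from 92 -> L from 34
Insert 3: L from 92 -> L from 34 -> L from 23

In-order: [3, 23, 34, 55, 92, 97]


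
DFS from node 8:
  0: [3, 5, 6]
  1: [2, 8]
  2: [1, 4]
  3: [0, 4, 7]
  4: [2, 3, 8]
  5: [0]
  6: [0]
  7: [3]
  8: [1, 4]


Visit 8, push [4, 1]
Visit 1, push [2]
Visit 2, push [4]
Visit 4, push [3]
Visit 3, push [7, 0]
Visit 0, push [6, 5]
Visit 5, push []
Visit 6, push []
Visit 7, push []

DFS order: [8, 1, 2, 4, 3, 0, 5, 6, 7]


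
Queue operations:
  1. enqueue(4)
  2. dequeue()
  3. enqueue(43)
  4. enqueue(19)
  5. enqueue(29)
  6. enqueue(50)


enqueue(4) -> [4]
dequeue()->4, []
enqueue(43) -> [43]
enqueue(19) -> [43, 19]
enqueue(29) -> [43, 19, 29]
enqueue(50) -> [43, 19, 29, 50]

Final queue: [43, 19, 29, 50]


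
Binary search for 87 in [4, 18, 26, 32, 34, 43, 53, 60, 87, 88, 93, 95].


Step 1: lo=0, hi=11, mid=5, val=43
Step 2: lo=6, hi=11, mid=8, val=87

Found at index 8


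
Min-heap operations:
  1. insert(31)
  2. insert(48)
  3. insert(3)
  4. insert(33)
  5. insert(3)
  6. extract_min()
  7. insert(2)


insert(31) -> [31]
insert(48) -> [31, 48]
insert(3) -> [3, 48, 31]
insert(33) -> [3, 33, 31, 48]
insert(3) -> [3, 3, 31, 48, 33]
extract_min()->3, [3, 33, 31, 48]
insert(2) -> [2, 3, 31, 48, 33]

Final heap: [2, 3, 31, 48, 33]


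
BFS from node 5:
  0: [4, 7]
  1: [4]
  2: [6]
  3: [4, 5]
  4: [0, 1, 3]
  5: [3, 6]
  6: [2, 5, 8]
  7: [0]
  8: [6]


Visit 5, enqueue [3, 6]
Visit 3, enqueue [4]
Visit 6, enqueue [2, 8]
Visit 4, enqueue [0, 1]
Visit 2, enqueue []
Visit 8, enqueue []
Visit 0, enqueue [7]
Visit 1, enqueue []
Visit 7, enqueue []

BFS order: [5, 3, 6, 4, 2, 8, 0, 1, 7]


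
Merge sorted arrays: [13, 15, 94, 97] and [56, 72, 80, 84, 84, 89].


Take 13 from A
Take 15 from A
Take 56 from B
Take 72 from B
Take 80 from B
Take 84 from B
Take 84 from B
Take 89 from B

Merged: [13, 15, 56, 72, 80, 84, 84, 89, 94, 97]


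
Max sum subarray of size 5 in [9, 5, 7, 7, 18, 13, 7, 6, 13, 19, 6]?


[0:5]: 46
[1:6]: 50
[2:7]: 52
[3:8]: 51
[4:9]: 57
[5:10]: 58
[6:11]: 51

Max: 58 at [5:10]


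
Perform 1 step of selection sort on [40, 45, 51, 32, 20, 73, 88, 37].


Initial: [40, 45, 51, 32, 20, 73, 88, 37]
Step 1: min=20 at 4
  Swap: [20, 45, 51, 32, 40, 73, 88, 37]

After 1 step: [20, 45, 51, 32, 40, 73, 88, 37]


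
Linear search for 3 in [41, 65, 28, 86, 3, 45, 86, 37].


i=0: 41!=3
i=1: 65!=3
i=2: 28!=3
i=3: 86!=3
i=4: 3==3 found!

Found at 4, 5 comps


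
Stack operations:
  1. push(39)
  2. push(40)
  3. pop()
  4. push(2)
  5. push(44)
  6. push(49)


push(39) -> [39]
push(40) -> [39, 40]
pop()->40, [39]
push(2) -> [39, 2]
push(44) -> [39, 2, 44]
push(49) -> [39, 2, 44, 49]

Final stack: [39, 2, 44, 49]


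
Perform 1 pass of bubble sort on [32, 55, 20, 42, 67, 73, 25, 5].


Initial: [32, 55, 20, 42, 67, 73, 25, 5]
Pass 1: [32, 20, 42, 55, 67, 25, 5, 73] (4 swaps)

After 1 pass: [32, 20, 42, 55, 67, 25, 5, 73]


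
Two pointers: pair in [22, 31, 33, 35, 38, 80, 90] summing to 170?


lo=0(22)+hi=6(90)=112
lo=1(31)+hi=6(90)=121
lo=2(33)+hi=6(90)=123
lo=3(35)+hi=6(90)=125
lo=4(38)+hi=6(90)=128
lo=5(80)+hi=6(90)=170

Yes: 80+90=170


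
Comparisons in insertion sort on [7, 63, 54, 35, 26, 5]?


Algorithm: insertion sort
Input: [7, 63, 54, 35, 26, 5]
Sorted: [5, 7, 26, 35, 54, 63]

15


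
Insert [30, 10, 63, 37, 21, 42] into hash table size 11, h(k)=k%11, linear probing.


Insert 30: h=8 -> slot 8
Insert 10: h=10 -> slot 10
Insert 63: h=8, 1 probes -> slot 9
Insert 37: h=4 -> slot 4
Insert 21: h=10, 1 probes -> slot 0
Insert 42: h=9, 3 probes -> slot 1

Table: [21, 42, None, None, 37, None, None, None, 30, 63, 10]


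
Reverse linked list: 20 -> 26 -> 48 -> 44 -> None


Step 1: curr=20, set curr.next=prev(None) | reversed so far: 20
Step 2: curr=26, set curr.next=prev(20) | reversed so far: 26 -> 20
Step 3: curr=48, set curr.next=prev(26) | reversed so far: 48 -> 26 -> 20
Step 4: curr=44, set curr.next=prev(48) | reversed so far: 44 -> 48 -> 26 -> 20

44 -> 48 -> 26 -> 20 -> None


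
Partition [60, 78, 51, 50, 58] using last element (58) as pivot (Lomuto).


Pivot: 58
  51 <= 58: swap -> [51, 78, 60, 50, 58]
  50 <= 58: swap -> [51, 50, 60, 78, 58]
Place pivot at 2: [51, 50, 58, 78, 60]

Partitioned: [51, 50, 58, 78, 60]


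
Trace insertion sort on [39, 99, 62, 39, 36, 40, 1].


Initial: [39, 99, 62, 39, 36, 40, 1]
Insert 99: [39, 99, 62, 39, 36, 40, 1]
Insert 62: [39, 62, 99, 39, 36, 40, 1]
Insert 39: [39, 39, 62, 99, 36, 40, 1]
Insert 36: [36, 39, 39, 62, 99, 40, 1]
Insert 40: [36, 39, 39, 40, 62, 99, 1]
Insert 1: [1, 36, 39, 39, 40, 62, 99]

Sorted: [1, 36, 39, 39, 40, 62, 99]


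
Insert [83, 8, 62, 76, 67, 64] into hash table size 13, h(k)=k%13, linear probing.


Insert 83: h=5 -> slot 5
Insert 8: h=8 -> slot 8
Insert 62: h=10 -> slot 10
Insert 76: h=11 -> slot 11
Insert 67: h=2 -> slot 2
Insert 64: h=12 -> slot 12

Table: [None, None, 67, None, None, 83, None, None, 8, None, 62, 76, 64]


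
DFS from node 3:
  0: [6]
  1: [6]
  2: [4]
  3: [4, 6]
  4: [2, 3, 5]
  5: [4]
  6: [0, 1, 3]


Visit 3, push [6, 4]
Visit 4, push [5, 2]
Visit 2, push []
Visit 5, push []
Visit 6, push [1, 0]
Visit 0, push []
Visit 1, push []

DFS order: [3, 4, 2, 5, 6, 0, 1]


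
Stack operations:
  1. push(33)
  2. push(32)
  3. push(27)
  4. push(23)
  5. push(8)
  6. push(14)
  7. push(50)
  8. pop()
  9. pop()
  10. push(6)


push(33) -> [33]
push(32) -> [33, 32]
push(27) -> [33, 32, 27]
push(23) -> [33, 32, 27, 23]
push(8) -> [33, 32, 27, 23, 8]
push(14) -> [33, 32, 27, 23, 8, 14]
push(50) -> [33, 32, 27, 23, 8, 14, 50]
pop()->50, [33, 32, 27, 23, 8, 14]
pop()->14, [33, 32, 27, 23, 8]
push(6) -> [33, 32, 27, 23, 8, 6]

Final stack: [33, 32, 27, 23, 8, 6]


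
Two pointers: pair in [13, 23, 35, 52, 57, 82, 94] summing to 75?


lo=0(13)+hi=6(94)=107
lo=0(13)+hi=5(82)=95
lo=0(13)+hi=4(57)=70
lo=1(23)+hi=4(57)=80
lo=1(23)+hi=3(52)=75

Yes: 23+52=75


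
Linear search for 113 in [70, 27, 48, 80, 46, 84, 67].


i=0: 70!=113
i=1: 27!=113
i=2: 48!=113
i=3: 80!=113
i=4: 46!=113
i=5: 84!=113
i=6: 67!=113

Not found, 7 comps
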